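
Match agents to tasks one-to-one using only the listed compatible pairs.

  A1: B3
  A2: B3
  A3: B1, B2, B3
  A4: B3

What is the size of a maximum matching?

2

Unit-capacity flow: source→left, listed edges, right→sink; max matching = max flow.
Augmenting path A1→B3 (+1); matched 1.
Augmenting path A3→B1 (+1); matched 2.
No augmenting path remains; maximum matching = 2.
König certificate: {A3, B3} is a vertex cover of size 2 (every listed pair touches it), so no matching can be larger.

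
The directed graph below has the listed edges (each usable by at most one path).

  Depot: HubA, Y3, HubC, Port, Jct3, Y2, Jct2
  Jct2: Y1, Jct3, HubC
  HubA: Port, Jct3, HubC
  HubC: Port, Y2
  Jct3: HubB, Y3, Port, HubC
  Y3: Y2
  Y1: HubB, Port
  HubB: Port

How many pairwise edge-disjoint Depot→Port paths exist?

5

Assign every edge capacity 1; by Menger, the answer equals the max flow.
Path Depot→Port (+1); total 1.
Path Depot→HubA→Port (+1); total 2.
Path Depot→Jct3→Port (+1); total 3.
Path Depot→HubC→Port (+1); total 4.
Path Depot→Jct2→Y1→Port (+1); total 5.
No residual Depot→Port path; max flow = 5.
Certifying cut of size 5: {Depot→HubA, Depot→HubC, Depot→Jct2, Depot→Jct3, Depot→Port}.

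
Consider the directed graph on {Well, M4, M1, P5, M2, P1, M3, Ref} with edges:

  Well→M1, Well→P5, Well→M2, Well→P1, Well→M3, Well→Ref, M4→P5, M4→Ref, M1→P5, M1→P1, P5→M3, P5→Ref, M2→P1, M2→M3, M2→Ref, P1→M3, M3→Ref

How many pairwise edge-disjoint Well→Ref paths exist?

4

Assign every edge capacity 1; by Menger, the answer equals the max flow.
Path Well→Ref (+1); total 1.
Path Well→P5→Ref (+1); total 2.
Path Well→M2→Ref (+1); total 3.
Path Well→M3→Ref (+1); total 4.
No residual Well→Ref path; max flow = 4.
Certifying cut of size 4: {M3→Ref, P5→Ref, Well→M2, Well→Ref}.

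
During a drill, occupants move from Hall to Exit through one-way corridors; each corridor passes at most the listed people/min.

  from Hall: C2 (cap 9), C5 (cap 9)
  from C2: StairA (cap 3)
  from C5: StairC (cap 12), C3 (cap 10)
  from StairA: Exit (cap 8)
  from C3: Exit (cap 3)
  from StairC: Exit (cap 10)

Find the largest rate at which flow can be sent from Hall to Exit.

Augment Hall→C2→StairA→Exit: bottleneck 3, flow now 3.
Augment Hall→C5→C3→Exit: bottleneck 3, flow now 6.
Augment Hall→C5→StairC→Exit: bottleneck 6, flow now 12.
No augmenting path remains; maximum flow = 12.
In the residual graph, reachable from Hall: {Hall, C2}.
Min-cut edges: Hall→C5 (9), C2→StairA (3); capacity 9 + 3 = 12.
This cut is saturated, so no flow can exceed 12.

12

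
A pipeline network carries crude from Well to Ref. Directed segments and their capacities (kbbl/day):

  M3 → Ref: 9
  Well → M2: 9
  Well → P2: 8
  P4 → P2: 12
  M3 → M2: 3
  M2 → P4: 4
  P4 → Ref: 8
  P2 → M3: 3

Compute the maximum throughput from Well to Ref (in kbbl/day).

Augment Well→P2→M3→Ref: bottleneck 3, flow now 3.
Augment Well→M2→P4→Ref: bottleneck 4, flow now 7.
No augmenting path remains; maximum flow = 7.
In the residual graph, reachable from Well: {Well, P2, M2}.
Min-cut edges: P2→M3 (3), M2→P4 (4); capacity 3 + 4 = 7.
This cut is saturated, so no flow can exceed 7.

7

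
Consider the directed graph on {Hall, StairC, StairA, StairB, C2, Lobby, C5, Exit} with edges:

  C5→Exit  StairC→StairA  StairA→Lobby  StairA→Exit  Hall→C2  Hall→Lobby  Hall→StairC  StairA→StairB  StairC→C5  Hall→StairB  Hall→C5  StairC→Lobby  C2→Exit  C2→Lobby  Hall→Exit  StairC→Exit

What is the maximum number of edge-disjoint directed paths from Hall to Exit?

Assign every edge capacity 1; by Menger, the answer equals the max flow.
Path Hall→Exit (+1); total 1.
Path Hall→StairC→Exit (+1); total 2.
Path Hall→C2→Exit (+1); total 3.
Path Hall→C5→Exit (+1); total 4.
No residual Hall→Exit path; max flow = 4.
Certifying cut of size 4: {Hall→C2, Hall→C5, Hall→Exit, Hall→StairC}.

4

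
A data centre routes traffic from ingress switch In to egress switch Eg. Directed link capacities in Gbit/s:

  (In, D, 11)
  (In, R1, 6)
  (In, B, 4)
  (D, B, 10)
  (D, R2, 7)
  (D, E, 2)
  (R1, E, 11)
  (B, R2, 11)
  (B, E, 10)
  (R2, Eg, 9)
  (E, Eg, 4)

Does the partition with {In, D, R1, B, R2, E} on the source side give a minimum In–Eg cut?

Given cut capacity: 9 + 4 = 13.
Augment In→D→R2→Eg: bottleneck 7, flow now 7.
Augment In→D→E→Eg: bottleneck 2, flow now 9.
Augment In→R1→E→Eg: bottleneck 2, flow now 11.
Augment In→B→R2→Eg: bottleneck 2, flow now 13.
No augmenting path remains; maximum flow = 13.
Cut capacity 13 equals the max flow, so it is a minimum cut.

Yes — it is a minimum cut (capacity 13).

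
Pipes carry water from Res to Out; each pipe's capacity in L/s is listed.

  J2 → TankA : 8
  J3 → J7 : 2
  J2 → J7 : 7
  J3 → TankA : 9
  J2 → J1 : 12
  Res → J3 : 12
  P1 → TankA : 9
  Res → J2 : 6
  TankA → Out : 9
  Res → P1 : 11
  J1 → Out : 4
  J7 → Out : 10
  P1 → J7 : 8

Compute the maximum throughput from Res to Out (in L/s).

23

Augment Res→J2→J1→Out: bottleneck 4, flow now 4.
Augment Res→J2→J7→Out: bottleneck 2, flow now 6.
Augment Res→P1→J7→Out: bottleneck 8, flow now 14.
Augment Res→P1→TankA→Out: bottleneck 3, flow now 17.
Augment Res→J3→TankA→Out: bottleneck 6, flow now 23.
No augmenting path remains; maximum flow = 23.
In the residual graph, reachable from Res: {Res, J2, P1, J3, J1, J7, TankA}.
Min-cut edges: J1→Out (4), J7→Out (10), TankA→Out (9); capacity 4 + 10 + 9 = 23.
This cut is saturated, so no flow can exceed 23.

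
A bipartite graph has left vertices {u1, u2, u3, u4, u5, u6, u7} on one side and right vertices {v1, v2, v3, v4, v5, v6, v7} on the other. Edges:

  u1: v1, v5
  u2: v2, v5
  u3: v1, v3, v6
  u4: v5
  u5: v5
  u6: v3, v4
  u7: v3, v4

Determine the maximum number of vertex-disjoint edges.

6

Unit-capacity flow: source→left, listed edges, right→sink; max matching = max flow.
Augmenting path u1→v1 (+1); matched 1.
Augmenting path u2→v2 (+1); matched 2.
Augmenting path u3→v3 (+1); matched 3.
Augmenting path u4→v5 (+1); matched 4.
Augmenting path u6→v4 (+1); matched 5.
Augmenting path u7→v3→u3→v6 (+1); matched 6.
No augmenting path remains; maximum matching = 6.
König certificate: {u1, u2, u3, u6, u7, v5} is a vertex cover of size 6 (every listed pair touches it), so no matching can be larger.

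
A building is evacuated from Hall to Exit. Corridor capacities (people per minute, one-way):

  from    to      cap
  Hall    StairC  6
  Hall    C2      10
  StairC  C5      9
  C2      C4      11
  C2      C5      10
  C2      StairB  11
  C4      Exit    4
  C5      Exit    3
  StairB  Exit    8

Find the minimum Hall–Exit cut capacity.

Augment Hall→StairC→C5→Exit: bottleneck 3, flow now 3.
Augment Hall→C2→C4→Exit: bottleneck 4, flow now 7.
Augment Hall→C2→StairB→Exit: bottleneck 6, flow now 13.
No augmenting path remains; maximum flow = 13.
By max-flow min-cut, the minimum cut capacity equals the max flow.
In the residual graph, reachable from Hall: {Hall, StairC, C5}.
Min-cut edges: Hall→C2 (10), C5→Exit (3); capacity 10 + 3 = 13.

13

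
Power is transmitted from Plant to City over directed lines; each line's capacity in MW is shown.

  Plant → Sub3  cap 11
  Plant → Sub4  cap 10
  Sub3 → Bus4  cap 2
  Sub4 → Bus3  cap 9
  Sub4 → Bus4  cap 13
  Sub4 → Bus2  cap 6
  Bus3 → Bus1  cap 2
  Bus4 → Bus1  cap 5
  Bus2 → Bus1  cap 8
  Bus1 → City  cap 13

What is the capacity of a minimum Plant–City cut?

12

Augment Plant→Sub3→Bus4→Bus1→City: bottleneck 2, flow now 2.
Augment Plant→Sub4→Bus3→Bus1→City: bottleneck 2, flow now 4.
Augment Plant→Sub4→Bus4→Bus1→City: bottleneck 3, flow now 7.
Augment Plant→Sub4→Bus2→Bus1→City: bottleneck 5, flow now 12.
No augmenting path remains; maximum flow = 12.
By max-flow min-cut, the minimum cut capacity equals the max flow.
In the residual graph, reachable from Plant: {Plant, Sub3}.
Min-cut edges: Plant→Sub4 (10), Sub3→Bus4 (2); capacity 10 + 2 = 12.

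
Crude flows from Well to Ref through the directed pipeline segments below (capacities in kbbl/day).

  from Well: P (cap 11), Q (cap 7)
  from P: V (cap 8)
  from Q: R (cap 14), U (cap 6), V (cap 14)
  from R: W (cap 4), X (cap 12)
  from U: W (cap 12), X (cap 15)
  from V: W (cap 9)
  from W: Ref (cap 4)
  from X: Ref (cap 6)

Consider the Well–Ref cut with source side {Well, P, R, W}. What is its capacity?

Edges leaving {Well, P, R, W}: Well→Q (7), P→V (8), R→X (12), W→Ref (4).
Cut capacity = 7 + 8 + 12 + 4 = 31.

31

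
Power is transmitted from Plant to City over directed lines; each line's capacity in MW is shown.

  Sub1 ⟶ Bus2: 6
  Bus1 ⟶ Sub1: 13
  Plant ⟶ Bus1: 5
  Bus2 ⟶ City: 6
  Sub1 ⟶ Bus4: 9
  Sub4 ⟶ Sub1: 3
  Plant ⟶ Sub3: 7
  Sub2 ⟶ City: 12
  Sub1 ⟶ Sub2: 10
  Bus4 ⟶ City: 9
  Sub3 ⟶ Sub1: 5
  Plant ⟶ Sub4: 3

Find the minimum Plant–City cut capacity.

13

Augment Plant→Bus1→Sub1→Bus4→City: bottleneck 5, flow now 5.
Augment Plant→Sub4→Sub1→Bus4→City: bottleneck 3, flow now 8.
Augment Plant→Sub3→Sub1→Bus4→City: bottleneck 1, flow now 9.
Augment Plant→Sub3→Sub1→Bus2→City: bottleneck 4, flow now 13.
No augmenting path remains; maximum flow = 13.
By max-flow min-cut, the minimum cut capacity equals the max flow.
In the residual graph, reachable from Plant: {Plant, Sub3}.
Min-cut edges: Plant→Bus1 (5), Plant→Sub4 (3), Sub3→Sub1 (5); capacity 5 + 3 + 5 = 13.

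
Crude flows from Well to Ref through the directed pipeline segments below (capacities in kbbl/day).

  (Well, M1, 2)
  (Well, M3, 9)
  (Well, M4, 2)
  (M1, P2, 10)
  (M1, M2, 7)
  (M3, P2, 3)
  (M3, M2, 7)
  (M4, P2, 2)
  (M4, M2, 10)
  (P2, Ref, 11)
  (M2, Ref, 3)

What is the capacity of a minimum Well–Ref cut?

Augment Well→M1→P2→Ref: bottleneck 2, flow now 2.
Augment Well→M3→P2→Ref: bottleneck 3, flow now 5.
Augment Well→M3→M2→Ref: bottleneck 3, flow now 8.
Augment Well→M4→P2→Ref: bottleneck 2, flow now 10.
No augmenting path remains; maximum flow = 10.
By max-flow min-cut, the minimum cut capacity equals the max flow.
In the residual graph, reachable from Well: {Well, M3, M2}.
Min-cut edges: Well→M1 (2), Well→M4 (2), M3→P2 (3), M2→Ref (3); capacity 2 + 2 + 3 + 3 = 10.

10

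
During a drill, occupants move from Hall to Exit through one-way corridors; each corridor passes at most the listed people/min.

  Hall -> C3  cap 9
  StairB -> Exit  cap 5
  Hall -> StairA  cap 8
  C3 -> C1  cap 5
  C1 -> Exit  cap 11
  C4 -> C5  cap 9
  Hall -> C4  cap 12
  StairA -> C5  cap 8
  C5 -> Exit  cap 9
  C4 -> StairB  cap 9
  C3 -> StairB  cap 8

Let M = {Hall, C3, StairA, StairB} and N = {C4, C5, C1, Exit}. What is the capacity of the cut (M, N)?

Edges leaving {Hall, C3, StairA, StairB}: Hall→C4 (12), C3→C1 (5), StairA→C5 (8), StairB→Exit (5).
Cut capacity = 12 + 5 + 8 + 5 = 30.

30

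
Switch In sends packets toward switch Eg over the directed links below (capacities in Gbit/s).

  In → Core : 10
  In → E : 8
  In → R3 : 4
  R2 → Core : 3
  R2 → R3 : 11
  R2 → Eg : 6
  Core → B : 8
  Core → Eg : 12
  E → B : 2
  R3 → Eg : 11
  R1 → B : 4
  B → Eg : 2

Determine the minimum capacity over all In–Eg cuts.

16

Augment In→Core→Eg: bottleneck 10, flow now 10.
Augment In→R3→Eg: bottleneck 4, flow now 14.
Augment In→E→B→Eg: bottleneck 2, flow now 16.
No augmenting path remains; maximum flow = 16.
By max-flow min-cut, the minimum cut capacity equals the max flow.
In the residual graph, reachable from In: {In, E}.
Min-cut edges: In→Core (10), In→R3 (4), E→B (2); capacity 10 + 4 + 2 = 16.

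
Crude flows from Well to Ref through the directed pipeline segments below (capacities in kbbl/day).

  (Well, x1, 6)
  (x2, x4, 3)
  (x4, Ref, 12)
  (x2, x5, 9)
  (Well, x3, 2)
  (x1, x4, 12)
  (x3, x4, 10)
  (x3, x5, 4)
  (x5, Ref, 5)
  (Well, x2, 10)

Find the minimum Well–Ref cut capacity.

Augment Well→x1→x4→Ref: bottleneck 6, flow now 6.
Augment Well→x2→x4→Ref: bottleneck 3, flow now 9.
Augment Well→x2→x5→Ref: bottleneck 5, flow now 14.
Augment Well→x3→x4→Ref: bottleneck 2, flow now 16.
No augmenting path remains; maximum flow = 16.
By max-flow min-cut, the minimum cut capacity equals the max flow.
In the residual graph, reachable from Well: {Well, x2, x5}.
Min-cut edges: Well→x1 (6), Well→x3 (2), x2→x4 (3), x5→Ref (5); capacity 6 + 2 + 3 + 5 = 16.

16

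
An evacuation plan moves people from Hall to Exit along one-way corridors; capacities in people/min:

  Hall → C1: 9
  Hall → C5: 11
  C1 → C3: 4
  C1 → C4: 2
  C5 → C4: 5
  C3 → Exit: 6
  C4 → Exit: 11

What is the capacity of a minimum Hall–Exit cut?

Augment Hall→C1→C3→Exit: bottleneck 4, flow now 4.
Augment Hall→C1→C4→Exit: bottleneck 2, flow now 6.
Augment Hall→C5→C4→Exit: bottleneck 5, flow now 11.
No augmenting path remains; maximum flow = 11.
By max-flow min-cut, the minimum cut capacity equals the max flow.
In the residual graph, reachable from Hall: {Hall, C1, C5}.
Min-cut edges: C1→C3 (4), C1→C4 (2), C5→C4 (5); capacity 4 + 2 + 5 = 11.

11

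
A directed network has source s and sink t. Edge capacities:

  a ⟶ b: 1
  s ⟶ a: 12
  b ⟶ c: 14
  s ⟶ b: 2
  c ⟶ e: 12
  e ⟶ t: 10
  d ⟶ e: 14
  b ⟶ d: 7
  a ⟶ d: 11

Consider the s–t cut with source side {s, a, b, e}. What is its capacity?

Edges leaving {s, a, b, e}: a→d (11), b→c (14), b→d (7), e→t (10).
Cut capacity = 11 + 14 + 7 + 10 = 42.

42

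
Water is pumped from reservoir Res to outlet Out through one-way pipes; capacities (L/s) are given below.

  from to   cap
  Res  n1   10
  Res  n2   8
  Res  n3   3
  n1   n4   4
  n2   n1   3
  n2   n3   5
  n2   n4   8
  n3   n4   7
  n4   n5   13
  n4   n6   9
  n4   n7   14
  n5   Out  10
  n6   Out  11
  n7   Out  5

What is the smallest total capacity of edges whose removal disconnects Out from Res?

Augment Res→n1→n4→n5→Out: bottleneck 4, flow now 4.
Augment Res→n2→n4→n5→Out: bottleneck 6, flow now 10.
Augment Res→n2→n4→n6→Out: bottleneck 2, flow now 12.
Augment Res→n3→n4→n6→Out: bottleneck 3, flow now 15.
No augmenting path remains; maximum flow = 15.
By max-flow min-cut, the minimum cut capacity equals the max flow.
In the residual graph, reachable from Res: {Res, n1}.
Min-cut edges: Res→n2 (8), Res→n3 (3), n1→n4 (4); capacity 8 + 3 + 4 = 15.

15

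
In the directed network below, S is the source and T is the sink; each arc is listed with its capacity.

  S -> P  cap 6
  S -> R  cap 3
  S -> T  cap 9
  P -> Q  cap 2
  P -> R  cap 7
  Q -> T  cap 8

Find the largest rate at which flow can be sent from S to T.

Augment S→T: bottleneck 9, flow now 9.
Augment S→P→Q→T: bottleneck 2, flow now 11.
No augmenting path remains; maximum flow = 11.
In the residual graph, reachable from S: {S, P, R}.
Min-cut edges: S→T (9), P→Q (2); capacity 9 + 2 = 11.
This cut is saturated, so no flow can exceed 11.

11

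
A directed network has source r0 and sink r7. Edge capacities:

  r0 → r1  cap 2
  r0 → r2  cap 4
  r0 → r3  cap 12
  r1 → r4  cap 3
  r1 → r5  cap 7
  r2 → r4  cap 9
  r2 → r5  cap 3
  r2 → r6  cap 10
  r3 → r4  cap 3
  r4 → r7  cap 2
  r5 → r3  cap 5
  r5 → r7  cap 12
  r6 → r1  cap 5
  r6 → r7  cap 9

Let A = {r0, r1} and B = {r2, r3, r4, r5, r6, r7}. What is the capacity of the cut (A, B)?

26

Edges leaving {r0, r1}: r0→r2 (4), r0→r3 (12), r1→r4 (3), r1→r5 (7).
Cut capacity = 4 + 12 + 3 + 7 = 26.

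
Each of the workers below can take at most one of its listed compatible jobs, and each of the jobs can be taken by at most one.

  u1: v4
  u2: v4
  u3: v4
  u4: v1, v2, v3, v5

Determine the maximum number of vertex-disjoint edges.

Unit-capacity flow: source→left, listed edges, right→sink; max matching = max flow.
Augmenting path u1→v4 (+1); matched 1.
Augmenting path u4→v1 (+1); matched 2.
No augmenting path remains; maximum matching = 2.
König certificate: {u4, v4} is a vertex cover of size 2 (every listed pair touches it), so no matching can be larger.

2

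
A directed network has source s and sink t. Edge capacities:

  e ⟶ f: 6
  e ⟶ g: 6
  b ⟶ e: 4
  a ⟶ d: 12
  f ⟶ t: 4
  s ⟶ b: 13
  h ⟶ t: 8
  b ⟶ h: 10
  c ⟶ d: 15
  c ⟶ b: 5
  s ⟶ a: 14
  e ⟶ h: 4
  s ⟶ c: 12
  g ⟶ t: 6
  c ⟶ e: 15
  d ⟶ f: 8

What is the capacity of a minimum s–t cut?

18

Augment s→b→h→t: bottleneck 8, flow now 8.
Augment s→a→d→f→t: bottleneck 4, flow now 12.
Augment s→b→e→g→t: bottleneck 4, flow now 16.
Augment s→c→e→g→t: bottleneck 2, flow now 18.
No augmenting path remains; maximum flow = 18.
By max-flow min-cut, the minimum cut capacity equals the max flow.
In the residual graph, reachable from s: {s, a, b, c, d, e, f, h}.
Min-cut edges: e→g (6), f→t (4), h→t (8); capacity 6 + 4 + 8 = 18.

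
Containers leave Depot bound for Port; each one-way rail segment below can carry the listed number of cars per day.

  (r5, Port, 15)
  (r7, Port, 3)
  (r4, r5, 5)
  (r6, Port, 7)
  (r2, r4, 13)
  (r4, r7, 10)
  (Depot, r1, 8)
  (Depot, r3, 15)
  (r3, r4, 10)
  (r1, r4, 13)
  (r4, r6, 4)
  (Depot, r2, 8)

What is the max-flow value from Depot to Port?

12

Augment Depot→r1→r4→r5→Port: bottleneck 5, flow now 5.
Augment Depot→r1→r4→r6→Port: bottleneck 3, flow now 8.
Augment Depot→r2→r4→r6→Port: bottleneck 1, flow now 9.
Augment Depot→r2→r4→r7→Port: bottleneck 3, flow now 12.
No augmenting path remains; maximum flow = 12.
In the residual graph, reachable from Depot: {Depot, r1, r2, r3, r4, r7}.
Min-cut edges: r4→r5 (5), r4→r6 (4), r7→Port (3); capacity 5 + 4 + 3 = 12.
This cut is saturated, so no flow can exceed 12.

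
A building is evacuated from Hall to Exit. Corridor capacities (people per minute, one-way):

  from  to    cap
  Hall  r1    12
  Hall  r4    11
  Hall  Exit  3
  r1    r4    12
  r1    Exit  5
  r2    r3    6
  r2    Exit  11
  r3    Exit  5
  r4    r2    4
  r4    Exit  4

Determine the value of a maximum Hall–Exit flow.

Augment Hall→Exit: bottleneck 3, flow now 3.
Augment Hall→r1→Exit: bottleneck 5, flow now 8.
Augment Hall→r4→Exit: bottleneck 4, flow now 12.
Augment Hall→r4→r2→Exit: bottleneck 4, flow now 16.
No augmenting path remains; maximum flow = 16.
In the residual graph, reachable from Hall: {Hall, r1, r4}.
Min-cut edges: Hall→Exit (3), r1→Exit (5), r4→r2 (4), r4→Exit (4); capacity 3 + 5 + 4 + 4 = 16.
This cut is saturated, so no flow can exceed 16.

16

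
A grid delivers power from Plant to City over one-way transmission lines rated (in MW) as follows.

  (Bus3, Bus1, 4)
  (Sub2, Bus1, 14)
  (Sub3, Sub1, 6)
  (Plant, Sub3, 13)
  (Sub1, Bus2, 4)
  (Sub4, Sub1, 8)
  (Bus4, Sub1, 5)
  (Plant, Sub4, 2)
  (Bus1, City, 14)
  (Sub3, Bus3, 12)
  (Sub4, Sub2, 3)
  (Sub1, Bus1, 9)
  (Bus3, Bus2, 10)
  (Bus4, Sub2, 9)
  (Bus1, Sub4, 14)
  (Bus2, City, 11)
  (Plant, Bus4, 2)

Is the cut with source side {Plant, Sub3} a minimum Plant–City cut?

Given cut capacity: 2 + 2 + 12 + 6 = 22.
Augment Plant→Bus4→Sub2→Bus1→City: bottleneck 2, flow now 2.
Augment Plant→Sub3→Bus3→Bus2→City: bottleneck 10, flow now 12.
Augment Plant→Sub3→Bus3→Bus1→City: bottleneck 2, flow now 14.
Augment Plant→Sub3→Sub1→Bus2→City: bottleneck 1, flow now 15.
Augment Plant→Sub4→Sub2→Bus1→City: bottleneck 2, flow now 17.
No augmenting path remains; maximum flow = 17.
In the residual graph, reachable from Plant: {Plant}.
Min-cut edges: Plant→Bus4 (2), Plant→Sub3 (13), Plant→Sub4 (2); capacity 2 + 13 + 2 = 17.
Cut capacity 22 exceeds the max flow 17, so it is not minimum.

No — its capacity is 22, but the minimum cut has capacity 17.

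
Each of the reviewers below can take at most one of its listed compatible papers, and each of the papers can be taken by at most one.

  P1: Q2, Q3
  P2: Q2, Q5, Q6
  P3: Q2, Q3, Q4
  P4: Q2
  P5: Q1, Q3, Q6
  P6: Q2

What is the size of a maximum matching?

5

Unit-capacity flow: source→left, listed edges, right→sink; max matching = max flow.
Augmenting path P1→Q2 (+1); matched 1.
Augmenting path P2→Q5 (+1); matched 2.
Augmenting path P3→Q3 (+1); matched 3.
Augmenting path P5→Q1 (+1); matched 4.
Augmenting path P4→Q2→P1→Q3→P3→Q4 (+1); matched 5.
No augmenting path remains; maximum matching = 5.
König certificate: {P1, P2, P3, P5, Q2} is a vertex cover of size 5 (every listed pair touches it), so no matching can be larger.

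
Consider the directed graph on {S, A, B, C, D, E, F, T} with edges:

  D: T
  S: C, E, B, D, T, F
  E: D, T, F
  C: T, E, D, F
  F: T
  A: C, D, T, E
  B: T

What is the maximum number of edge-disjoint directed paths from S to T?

6

Assign every edge capacity 1; by Menger, the answer equals the max flow.
Path S→T (+1); total 1.
Path S→B→T (+1); total 2.
Path S→C→T (+1); total 3.
Path S→D→T (+1); total 4.
Path S→E→T (+1); total 5.
Path S→F→T (+1); total 6.
No residual S→T path; max flow = 6.
Certifying cut of size 6: {S→B, S→C, S→D, S→E, S→F, S→T}.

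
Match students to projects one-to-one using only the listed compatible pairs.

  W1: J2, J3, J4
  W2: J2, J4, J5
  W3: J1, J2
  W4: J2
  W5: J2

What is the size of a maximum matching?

Unit-capacity flow: source→left, listed edges, right→sink; max matching = max flow.
Augmenting path W1→J2 (+1); matched 1.
Augmenting path W2→J4 (+1); matched 2.
Augmenting path W3→J1 (+1); matched 3.
Augmenting path W4→J2→W1→J3 (+1); matched 4.
No augmenting path remains; maximum matching = 4.
König certificate: {W1, W2, W3, J2} is a vertex cover of size 4 (every listed pair touches it), so no matching can be larger.

4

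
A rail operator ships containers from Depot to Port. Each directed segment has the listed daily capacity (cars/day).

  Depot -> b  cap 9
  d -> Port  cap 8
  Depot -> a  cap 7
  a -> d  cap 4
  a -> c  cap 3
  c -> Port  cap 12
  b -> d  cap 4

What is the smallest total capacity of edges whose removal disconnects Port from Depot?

Augment Depot→a→c→Port: bottleneck 3, flow now 3.
Augment Depot→a→d→Port: bottleneck 4, flow now 7.
Augment Depot→b→d→Port: bottleneck 4, flow now 11.
No augmenting path remains; maximum flow = 11.
By max-flow min-cut, the minimum cut capacity equals the max flow.
In the residual graph, reachable from Depot: {Depot, b}.
Min-cut edges: Depot→a (7), b→d (4); capacity 7 + 4 = 11.

11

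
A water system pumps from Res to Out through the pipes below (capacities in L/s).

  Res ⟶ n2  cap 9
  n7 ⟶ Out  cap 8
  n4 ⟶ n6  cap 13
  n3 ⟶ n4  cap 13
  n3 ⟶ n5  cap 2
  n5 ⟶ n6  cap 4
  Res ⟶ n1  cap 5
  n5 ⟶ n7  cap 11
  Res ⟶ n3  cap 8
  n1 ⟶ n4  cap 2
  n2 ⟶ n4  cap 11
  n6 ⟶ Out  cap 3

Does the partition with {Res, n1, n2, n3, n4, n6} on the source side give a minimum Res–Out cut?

Yes — it is a minimum cut (capacity 5).

Given cut capacity: 2 + 3 = 5.
Augment Res→n1→n4→n6→Out: bottleneck 2, flow now 2.
Augment Res→n2→n4→n6→Out: bottleneck 1, flow now 3.
Augment Res→n3→n5→n7→Out: bottleneck 2, flow now 5.
No augmenting path remains; maximum flow = 5.
Cut capacity 5 equals the max flow, so it is a minimum cut.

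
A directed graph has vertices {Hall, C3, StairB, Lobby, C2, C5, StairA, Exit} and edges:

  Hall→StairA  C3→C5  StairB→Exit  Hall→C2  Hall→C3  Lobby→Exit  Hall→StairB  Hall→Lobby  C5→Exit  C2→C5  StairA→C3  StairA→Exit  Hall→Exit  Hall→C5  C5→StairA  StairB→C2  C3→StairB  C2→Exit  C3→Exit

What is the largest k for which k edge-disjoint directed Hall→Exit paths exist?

Assign every edge capacity 1; by Menger, the answer equals the max flow.
Path Hall→Exit (+1); total 1.
Path Hall→C3→Exit (+1); total 2.
Path Hall→StairB→Exit (+1); total 3.
Path Hall→Lobby→Exit (+1); total 4.
Path Hall→C2→Exit (+1); total 5.
Path Hall→C5→Exit (+1); total 6.
Path Hall→StairA→Exit (+1); total 7.
No residual Hall→Exit path; max flow = 7.
Certifying cut of size 7: {Hall→C2, Hall→C3, Hall→C5, Hall→Exit, Hall→Lobby, Hall→StairA, Hall→StairB}.

7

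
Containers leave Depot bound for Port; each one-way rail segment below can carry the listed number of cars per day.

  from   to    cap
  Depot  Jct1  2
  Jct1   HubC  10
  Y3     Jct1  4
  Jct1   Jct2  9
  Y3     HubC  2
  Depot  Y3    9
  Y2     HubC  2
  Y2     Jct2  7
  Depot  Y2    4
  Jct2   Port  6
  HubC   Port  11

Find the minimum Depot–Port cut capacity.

Augment Depot→Y3→HubC→Port: bottleneck 2, flow now 2.
Augment Depot→Jct1→HubC→Port: bottleneck 2, flow now 4.
Augment Depot→Y2→HubC→Port: bottleneck 2, flow now 6.
Augment Depot→Y2→Jct2→Port: bottleneck 2, flow now 8.
Augment Depot→Y3→Jct1→HubC→Port: bottleneck 4, flow now 12.
No augmenting path remains; maximum flow = 12.
By max-flow min-cut, the minimum cut capacity equals the max flow.
In the residual graph, reachable from Depot: {Depot, Y3}.
Min-cut edges: Depot→Jct1 (2), Depot→Y2 (4), Y3→Jct1 (4), Y3→HubC (2); capacity 2 + 4 + 4 + 2 = 12.

12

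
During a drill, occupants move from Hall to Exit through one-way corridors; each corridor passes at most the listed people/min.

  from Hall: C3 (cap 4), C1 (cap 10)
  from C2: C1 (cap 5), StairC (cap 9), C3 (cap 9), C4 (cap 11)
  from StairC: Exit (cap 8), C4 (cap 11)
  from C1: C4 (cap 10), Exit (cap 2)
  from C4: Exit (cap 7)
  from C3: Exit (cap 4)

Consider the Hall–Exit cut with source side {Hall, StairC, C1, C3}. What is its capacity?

35

Edges leaving {Hall, StairC, C1, C3}: StairC→C4 (11), StairC→Exit (8), C1→C4 (10), C1→Exit (2), C3→Exit (4).
Cut capacity = 11 + 8 + 10 + 2 + 4 = 35.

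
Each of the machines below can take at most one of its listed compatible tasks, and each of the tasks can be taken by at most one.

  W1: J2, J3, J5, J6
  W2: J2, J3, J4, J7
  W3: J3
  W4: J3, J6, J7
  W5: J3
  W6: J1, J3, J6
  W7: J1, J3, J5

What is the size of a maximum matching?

6

Unit-capacity flow: source→left, listed edges, right→sink; max matching = max flow.
Augmenting path W1→J2 (+1); matched 1.
Augmenting path W2→J3 (+1); matched 2.
Augmenting path W4→J6 (+1); matched 3.
Augmenting path W6→J1 (+1); matched 4.
Augmenting path W7→J5 (+1); matched 5.
Augmenting path W3→J3→W2→J4 (+1); matched 6.
No augmenting path remains; maximum matching = 6.
König certificate: {W1, W2, W4, W6, W7, J3} is a vertex cover of size 6 (every listed pair touches it), so no matching can be larger.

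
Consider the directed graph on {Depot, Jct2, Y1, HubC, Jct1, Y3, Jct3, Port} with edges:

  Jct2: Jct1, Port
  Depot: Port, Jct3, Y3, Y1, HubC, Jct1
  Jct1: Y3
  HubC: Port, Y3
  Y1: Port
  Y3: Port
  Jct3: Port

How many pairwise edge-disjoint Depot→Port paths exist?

5

Assign every edge capacity 1; by Menger, the answer equals the max flow.
Path Depot→Port (+1); total 1.
Path Depot→Y1→Port (+1); total 2.
Path Depot→HubC→Port (+1); total 3.
Path Depot→Y3→Port (+1); total 4.
Path Depot→Jct3→Port (+1); total 5.
No residual Depot→Port path; max flow = 5.
Certifying cut of size 5: {Depot→HubC, Depot→Jct3, Depot→Port, Depot→Y1, Y3→Port}.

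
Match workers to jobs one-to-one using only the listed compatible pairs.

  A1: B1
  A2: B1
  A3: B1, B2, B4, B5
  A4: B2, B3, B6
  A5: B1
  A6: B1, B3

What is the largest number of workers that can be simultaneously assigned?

Unit-capacity flow: source→left, listed edges, right→sink; max matching = max flow.
Augmenting path A1→B1 (+1); matched 1.
Augmenting path A3→B2 (+1); matched 2.
Augmenting path A4→B3 (+1); matched 3.
Augmenting path A6→B3→A4→B6 (+1); matched 4.
No augmenting path remains; maximum matching = 4.
König certificate: {A3, A4, A6, B1} is a vertex cover of size 4 (every listed pair touches it), so no matching can be larger.

4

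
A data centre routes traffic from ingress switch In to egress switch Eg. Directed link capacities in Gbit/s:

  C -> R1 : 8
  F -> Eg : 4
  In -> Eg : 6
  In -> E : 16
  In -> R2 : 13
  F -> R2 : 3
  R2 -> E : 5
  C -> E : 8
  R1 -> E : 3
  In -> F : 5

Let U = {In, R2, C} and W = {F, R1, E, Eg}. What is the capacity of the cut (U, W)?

Edges leaving {In, R2, C}: In→F (5), In→E (16), In→Eg (6), R2→E (5), C→R1 (8), C→E (8).
Cut capacity = 5 + 16 + 6 + 5 + 8 + 8 = 48.

48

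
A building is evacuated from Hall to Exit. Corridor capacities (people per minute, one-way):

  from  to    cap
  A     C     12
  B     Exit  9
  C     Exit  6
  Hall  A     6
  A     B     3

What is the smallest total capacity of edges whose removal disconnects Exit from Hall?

Augment Hall→A→B→Exit: bottleneck 3, flow now 3.
Augment Hall→A→C→Exit: bottleneck 3, flow now 6.
No augmenting path remains; maximum flow = 6.
By max-flow min-cut, the minimum cut capacity equals the max flow.
In the residual graph, reachable from Hall: {Hall}.
Min-cut edges: Hall→A (6); capacity 6 = 6.

6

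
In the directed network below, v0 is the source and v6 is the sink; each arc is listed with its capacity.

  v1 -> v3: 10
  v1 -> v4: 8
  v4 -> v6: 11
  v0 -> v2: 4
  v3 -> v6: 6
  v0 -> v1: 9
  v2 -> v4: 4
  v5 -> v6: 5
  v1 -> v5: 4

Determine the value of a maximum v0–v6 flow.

Augment v0→v1→v3→v6: bottleneck 6, flow now 6.
Augment v0→v1→v4→v6: bottleneck 3, flow now 9.
Augment v0→v2→v4→v6: bottleneck 4, flow now 13.
No augmenting path remains; maximum flow = 13.
In the residual graph, reachable from v0: {v0}.
Min-cut edges: v0→v1 (9), v0→v2 (4); capacity 9 + 4 = 13.
This cut is saturated, so no flow can exceed 13.

13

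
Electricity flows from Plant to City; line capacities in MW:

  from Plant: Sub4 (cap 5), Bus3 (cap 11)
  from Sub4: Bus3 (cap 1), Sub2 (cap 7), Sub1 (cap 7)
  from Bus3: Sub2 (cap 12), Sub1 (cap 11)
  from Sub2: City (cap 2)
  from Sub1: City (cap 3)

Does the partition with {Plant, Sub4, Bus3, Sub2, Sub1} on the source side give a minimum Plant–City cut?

Given cut capacity: 2 + 3 = 5.
Augment Plant→Sub4→Sub2→City: bottleneck 2, flow now 2.
Augment Plant→Sub4→Sub1→City: bottleneck 3, flow now 5.
No augmenting path remains; maximum flow = 5.
Cut capacity 5 equals the max flow, so it is a minimum cut.

Yes — it is a minimum cut (capacity 5).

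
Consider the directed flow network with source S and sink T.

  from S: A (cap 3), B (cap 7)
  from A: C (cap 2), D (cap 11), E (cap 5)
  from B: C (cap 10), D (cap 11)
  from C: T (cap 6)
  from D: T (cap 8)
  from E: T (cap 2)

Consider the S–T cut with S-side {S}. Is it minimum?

Given cut capacity: 3 + 7 = 10.
Augment S→A→C→T: bottleneck 2, flow now 2.
Augment S→A→D→T: bottleneck 1, flow now 3.
Augment S→B→C→T: bottleneck 4, flow now 7.
Augment S→B→D→T: bottleneck 3, flow now 10.
No augmenting path remains; maximum flow = 10.
Cut capacity 10 equals the max flow, so it is a minimum cut.

Yes — it is a minimum cut (capacity 10).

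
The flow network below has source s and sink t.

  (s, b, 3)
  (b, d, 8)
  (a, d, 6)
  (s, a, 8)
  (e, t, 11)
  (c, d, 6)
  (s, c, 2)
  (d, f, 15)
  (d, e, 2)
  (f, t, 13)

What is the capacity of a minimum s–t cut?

11

Augment s→a→d→e→t: bottleneck 2, flow now 2.
Augment s→a→d→f→t: bottleneck 4, flow now 6.
Augment s→b→d→f→t: bottleneck 3, flow now 9.
Augment s→c→d→f→t: bottleneck 2, flow now 11.
No augmenting path remains; maximum flow = 11.
By max-flow min-cut, the minimum cut capacity equals the max flow.
In the residual graph, reachable from s: {s, a}.
Min-cut edges: s→b (3), s→c (2), a→d (6); capacity 3 + 2 + 6 = 11.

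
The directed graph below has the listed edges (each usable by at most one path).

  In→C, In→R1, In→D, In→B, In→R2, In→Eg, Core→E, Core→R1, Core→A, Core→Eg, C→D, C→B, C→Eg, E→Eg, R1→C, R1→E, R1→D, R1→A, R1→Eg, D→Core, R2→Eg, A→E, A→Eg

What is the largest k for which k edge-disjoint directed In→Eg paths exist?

Assign every edge capacity 1; by Menger, the answer equals the max flow.
Path In→Eg (+1); total 1.
Path In→C→Eg (+1); total 2.
Path In→R1→Eg (+1); total 3.
Path In→R2→Eg (+1); total 4.
Path In→D→Core→Eg (+1); total 5.
No residual In→Eg path; max flow = 5.
Certifying cut of size 5: {In→C, In→D, In→Eg, In→R1, In→R2}.

5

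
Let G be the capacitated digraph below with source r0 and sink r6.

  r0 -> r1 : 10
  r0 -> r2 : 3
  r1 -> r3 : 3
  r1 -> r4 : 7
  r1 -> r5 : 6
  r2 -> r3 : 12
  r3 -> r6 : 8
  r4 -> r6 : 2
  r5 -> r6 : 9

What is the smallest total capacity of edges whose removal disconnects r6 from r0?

13

Augment r0→r1→r3→r6: bottleneck 3, flow now 3.
Augment r0→r1→r4→r6: bottleneck 2, flow now 5.
Augment r0→r1→r5→r6: bottleneck 5, flow now 10.
Augment r0→r2→r3→r6: bottleneck 3, flow now 13.
No augmenting path remains; maximum flow = 13.
By max-flow min-cut, the minimum cut capacity equals the max flow.
In the residual graph, reachable from r0: {r0}.
Min-cut edges: r0→r1 (10), r0→r2 (3); capacity 10 + 3 = 13.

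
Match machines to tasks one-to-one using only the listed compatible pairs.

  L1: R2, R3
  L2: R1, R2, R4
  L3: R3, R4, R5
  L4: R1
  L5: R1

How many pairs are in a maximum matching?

Unit-capacity flow: source→left, listed edges, right→sink; max matching = max flow.
Augmenting path L1→R2 (+1); matched 1.
Augmenting path L2→R1 (+1); matched 2.
Augmenting path L3→R3 (+1); matched 3.
Augmenting path L4→R1→L2→R4 (+1); matched 4.
No augmenting path remains; maximum matching = 4.
König certificate: {L1, L2, L3, R1} is a vertex cover of size 4 (every listed pair touches it), so no matching can be larger.

4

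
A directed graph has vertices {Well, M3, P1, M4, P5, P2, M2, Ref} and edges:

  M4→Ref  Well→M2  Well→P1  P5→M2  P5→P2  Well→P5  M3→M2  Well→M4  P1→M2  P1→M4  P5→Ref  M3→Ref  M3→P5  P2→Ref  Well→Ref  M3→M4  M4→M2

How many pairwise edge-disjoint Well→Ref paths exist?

3

Assign every edge capacity 1; by Menger, the answer equals the max flow.
Path Well→Ref (+1); total 1.
Path Well→M4→Ref (+1); total 2.
Path Well→P5→Ref (+1); total 3.
No residual Well→Ref path; max flow = 3.
Certifying cut of size 3: {M4→Ref, Well→P5, Well→Ref}.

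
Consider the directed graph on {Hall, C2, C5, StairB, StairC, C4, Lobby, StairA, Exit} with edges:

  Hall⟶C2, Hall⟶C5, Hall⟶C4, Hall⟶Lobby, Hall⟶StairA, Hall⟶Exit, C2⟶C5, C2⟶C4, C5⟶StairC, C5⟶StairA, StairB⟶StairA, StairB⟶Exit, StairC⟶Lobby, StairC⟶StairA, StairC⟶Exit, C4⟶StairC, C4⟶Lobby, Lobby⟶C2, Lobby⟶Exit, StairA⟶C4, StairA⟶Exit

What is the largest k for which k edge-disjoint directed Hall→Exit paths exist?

Assign every edge capacity 1; by Menger, the answer equals the max flow.
Path Hall→Exit (+1); total 1.
Path Hall→Lobby→Exit (+1); total 2.
Path Hall→StairA→Exit (+1); total 3.
Path Hall→C5→StairC→Exit (+1); total 4.
No residual Hall→Exit path; max flow = 4.
Certifying cut of size 4: {Hall→Exit, Lobby→Exit, StairA→Exit, StairC→Exit}.

4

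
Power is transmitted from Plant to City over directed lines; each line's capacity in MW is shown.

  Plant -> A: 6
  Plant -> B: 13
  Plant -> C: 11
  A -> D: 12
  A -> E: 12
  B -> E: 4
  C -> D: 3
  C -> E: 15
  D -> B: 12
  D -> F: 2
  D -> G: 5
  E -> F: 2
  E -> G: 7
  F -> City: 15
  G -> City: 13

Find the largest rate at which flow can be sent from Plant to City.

Augment Plant→A→D→F→City: bottleneck 2, flow now 2.
Augment Plant→A→D→G→City: bottleneck 4, flow now 6.
Augment Plant→B→E→F→City: bottleneck 2, flow now 8.
Augment Plant→B→E→G→City: bottleneck 2, flow now 10.
Augment Plant→C→D→G→City: bottleneck 1, flow now 11.
Augment Plant→C→E→G→City: bottleneck 5, flow now 16.
No augmenting path remains; maximum flow = 16.
In the residual graph, reachable from Plant: {Plant, A, B, C, D, E}.
Min-cut edges: D→F (2), D→G (5), E→F (2), E→G (7); capacity 2 + 5 + 2 + 7 = 16.
This cut is saturated, so no flow can exceed 16.

16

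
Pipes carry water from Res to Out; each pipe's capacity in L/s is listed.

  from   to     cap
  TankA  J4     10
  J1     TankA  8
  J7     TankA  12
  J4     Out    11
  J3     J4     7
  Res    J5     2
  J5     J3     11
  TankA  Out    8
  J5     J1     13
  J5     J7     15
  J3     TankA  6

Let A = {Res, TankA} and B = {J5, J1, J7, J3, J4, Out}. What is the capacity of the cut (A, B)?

20

Edges leaving {Res, TankA}: Res→J5 (2), TankA→J4 (10), TankA→Out (8).
Cut capacity = 2 + 10 + 8 = 20.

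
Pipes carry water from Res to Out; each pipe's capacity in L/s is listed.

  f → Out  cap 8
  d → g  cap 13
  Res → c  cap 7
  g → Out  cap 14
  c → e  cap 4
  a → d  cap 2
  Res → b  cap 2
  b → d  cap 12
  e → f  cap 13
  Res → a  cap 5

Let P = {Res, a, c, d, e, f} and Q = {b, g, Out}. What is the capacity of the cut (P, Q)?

23

Edges leaving {Res, a, c, d, e, f}: Res→b (2), d→g (13), f→Out (8).
Cut capacity = 2 + 13 + 8 = 23.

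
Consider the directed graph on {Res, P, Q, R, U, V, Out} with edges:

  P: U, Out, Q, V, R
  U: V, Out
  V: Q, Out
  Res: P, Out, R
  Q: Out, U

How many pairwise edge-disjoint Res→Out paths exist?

Assign every edge capacity 1; by Menger, the answer equals the max flow.
Path Res→Out (+1); total 1.
Path Res→P→Out (+1); total 2.
No residual Res→Out path; max flow = 2.
Certifying cut of size 2: {Res→Out, Res→P}.

2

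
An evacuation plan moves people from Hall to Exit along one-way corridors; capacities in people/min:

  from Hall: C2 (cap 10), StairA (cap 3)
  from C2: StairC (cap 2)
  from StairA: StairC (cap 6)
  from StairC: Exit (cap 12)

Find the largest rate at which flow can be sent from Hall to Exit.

Augment Hall→C2→StairC→Exit: bottleneck 2, flow now 2.
Augment Hall→StairA→StairC→Exit: bottleneck 3, flow now 5.
No augmenting path remains; maximum flow = 5.
In the residual graph, reachable from Hall: {Hall, C2}.
Min-cut edges: Hall→StairA (3), C2→StairC (2); capacity 3 + 2 = 5.
This cut is saturated, so no flow can exceed 5.

5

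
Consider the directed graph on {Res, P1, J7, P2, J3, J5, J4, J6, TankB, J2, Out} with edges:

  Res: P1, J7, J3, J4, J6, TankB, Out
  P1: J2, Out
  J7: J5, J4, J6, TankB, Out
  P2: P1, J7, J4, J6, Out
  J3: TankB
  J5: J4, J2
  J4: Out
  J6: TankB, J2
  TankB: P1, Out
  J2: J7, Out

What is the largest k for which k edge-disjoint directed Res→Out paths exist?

Assign every edge capacity 1; by Menger, the answer equals the max flow.
Path Res→Out (+1); total 1.
Path Res→P1→Out (+1); total 2.
Path Res→J7→Out (+1); total 3.
Path Res→J4→Out (+1); total 4.
Path Res→TankB→Out (+1); total 5.
Path Res→J6→J2→Out (+1); total 6.
No residual Res→Out path; max flow = 6.
Certifying cut of size 6: {J2→Out, J4→Out, J7→Out, P1→Out, Res→Out, TankB→Out}.

6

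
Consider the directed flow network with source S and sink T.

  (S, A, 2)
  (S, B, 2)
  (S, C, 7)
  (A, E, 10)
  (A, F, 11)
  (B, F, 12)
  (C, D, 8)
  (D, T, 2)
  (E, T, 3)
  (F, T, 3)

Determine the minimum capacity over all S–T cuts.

Augment S→A→E→T: bottleneck 2, flow now 2.
Augment S→B→F→T: bottleneck 2, flow now 4.
Augment S→C→D→T: bottleneck 2, flow now 6.
No augmenting path remains; maximum flow = 6.
By max-flow min-cut, the minimum cut capacity equals the max flow.
In the residual graph, reachable from S: {S, C, D}.
Min-cut edges: S→A (2), S→B (2), D→T (2); capacity 2 + 2 + 2 = 6.

6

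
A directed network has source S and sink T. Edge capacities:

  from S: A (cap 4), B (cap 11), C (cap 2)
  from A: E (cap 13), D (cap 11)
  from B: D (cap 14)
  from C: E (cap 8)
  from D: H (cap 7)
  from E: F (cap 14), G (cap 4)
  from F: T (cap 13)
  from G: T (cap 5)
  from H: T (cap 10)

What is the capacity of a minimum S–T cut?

Augment S→A→D→H→T: bottleneck 4, flow now 4.
Augment S→B→D→H→T: bottleneck 3, flow now 7.
Augment S→C→E→F→T: bottleneck 2, flow now 9.
Augment S→B→D→A→E→F→T: bottleneck 4, flow now 13. (uses reverse residual edge)
No augmenting path remains; maximum flow = 13.
By max-flow min-cut, the minimum cut capacity equals the max flow.
In the residual graph, reachable from S: {S, B, D}.
Min-cut edges: S→A (4), S→C (2), D→H (7); capacity 4 + 2 + 7 = 13.

13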